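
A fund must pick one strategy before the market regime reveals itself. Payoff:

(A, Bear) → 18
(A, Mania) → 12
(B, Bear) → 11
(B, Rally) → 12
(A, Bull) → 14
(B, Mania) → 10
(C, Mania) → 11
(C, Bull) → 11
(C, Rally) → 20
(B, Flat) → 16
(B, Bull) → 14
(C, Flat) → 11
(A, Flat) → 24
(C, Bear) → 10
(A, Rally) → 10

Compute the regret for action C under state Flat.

13

Best payoff under Flat is 24.
Regret = 24 − 11 = 13.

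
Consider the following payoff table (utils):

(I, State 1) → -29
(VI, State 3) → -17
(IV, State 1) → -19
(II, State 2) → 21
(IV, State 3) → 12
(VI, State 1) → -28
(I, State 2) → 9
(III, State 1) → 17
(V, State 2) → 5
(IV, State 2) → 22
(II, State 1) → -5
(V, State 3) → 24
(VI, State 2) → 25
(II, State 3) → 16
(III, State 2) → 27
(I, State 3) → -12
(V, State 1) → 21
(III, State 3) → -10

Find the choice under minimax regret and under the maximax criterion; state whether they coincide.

minimax regret → V; maximax → III (disagree)

Column bests: State 1=21, State 2=27, State 3=24.
I regrets: 50, 18, 36 → max 50
II regrets: 26, 6, 8 → max 26
III regrets: 4, 0, 34 → max 34
IV regrets: 40, 5, 12 → max 40
V regrets: 0, 22, 0 → max 22
VI regrets: 49, 2, 41 → max 49
Smallest max regret = 22 → V.
Row maxima: I=9, II=21, III=27, IV=22, V=24, VI=25
Best best-case = 27 → III.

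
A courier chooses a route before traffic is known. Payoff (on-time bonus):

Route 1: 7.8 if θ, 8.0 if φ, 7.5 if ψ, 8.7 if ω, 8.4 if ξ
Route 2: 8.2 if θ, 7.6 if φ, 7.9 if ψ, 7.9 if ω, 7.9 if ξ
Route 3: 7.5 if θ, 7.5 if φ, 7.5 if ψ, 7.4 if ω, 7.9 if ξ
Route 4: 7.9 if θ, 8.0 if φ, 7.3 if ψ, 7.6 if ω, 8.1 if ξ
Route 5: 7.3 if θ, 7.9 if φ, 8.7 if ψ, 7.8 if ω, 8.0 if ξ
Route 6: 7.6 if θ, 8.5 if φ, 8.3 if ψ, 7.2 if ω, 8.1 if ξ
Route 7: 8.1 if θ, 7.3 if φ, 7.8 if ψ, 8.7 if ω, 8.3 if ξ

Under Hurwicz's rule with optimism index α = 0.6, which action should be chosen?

Route 1

Route 1: 0.6·8.7 + 0.4·7.5 = 8.22
Route 2: 0.6·8.2 + 0.4·7.6 = 7.96
Route 3: 0.6·7.9 + 0.4·7.4 = 7.7
Route 4: 0.6·8.1 + 0.4·7.3 = 7.78
Route 5: 0.6·8.7 + 0.4·7.3 = 8.14
Route 6: 0.6·8.5 + 0.4·7.2 = 7.98
Route 7: 0.6·8.7 + 0.4·7.3 = 8.14
Highest Hurwicz score = 8.22 → Route 1.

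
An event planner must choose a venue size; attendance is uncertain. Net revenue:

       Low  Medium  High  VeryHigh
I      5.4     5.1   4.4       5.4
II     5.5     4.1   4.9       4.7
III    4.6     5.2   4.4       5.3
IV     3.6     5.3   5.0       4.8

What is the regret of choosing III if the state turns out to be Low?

Best payoff under Low is 5.5.
Regret = 5.5 − 4.6 = 0.9.

0.9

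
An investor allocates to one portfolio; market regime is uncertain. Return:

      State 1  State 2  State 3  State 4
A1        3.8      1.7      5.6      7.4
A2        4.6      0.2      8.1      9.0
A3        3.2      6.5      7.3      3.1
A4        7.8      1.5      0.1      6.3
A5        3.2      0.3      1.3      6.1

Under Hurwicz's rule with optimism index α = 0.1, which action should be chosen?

A1: 0.1·7.4 + 0.9·1.7 = 2.27
A2: 0.1·9.0 + 0.9·0.2 = 1.08
A3: 0.1·7.3 + 0.9·3.1 = 3.52
A4: 0.1·7.8 + 0.9·0.1 = 0.87
A5: 0.1·6.1 + 0.9·0.3 = 0.88
Highest Hurwicz score = 3.52 → A3.

A3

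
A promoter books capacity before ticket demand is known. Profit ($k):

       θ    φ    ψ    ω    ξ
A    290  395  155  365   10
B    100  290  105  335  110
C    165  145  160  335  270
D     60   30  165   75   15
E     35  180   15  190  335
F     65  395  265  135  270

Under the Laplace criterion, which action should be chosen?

A

Row averages: A=243, B=188, C=215, D=69, E=151, F=226
Highest average = 243 → A.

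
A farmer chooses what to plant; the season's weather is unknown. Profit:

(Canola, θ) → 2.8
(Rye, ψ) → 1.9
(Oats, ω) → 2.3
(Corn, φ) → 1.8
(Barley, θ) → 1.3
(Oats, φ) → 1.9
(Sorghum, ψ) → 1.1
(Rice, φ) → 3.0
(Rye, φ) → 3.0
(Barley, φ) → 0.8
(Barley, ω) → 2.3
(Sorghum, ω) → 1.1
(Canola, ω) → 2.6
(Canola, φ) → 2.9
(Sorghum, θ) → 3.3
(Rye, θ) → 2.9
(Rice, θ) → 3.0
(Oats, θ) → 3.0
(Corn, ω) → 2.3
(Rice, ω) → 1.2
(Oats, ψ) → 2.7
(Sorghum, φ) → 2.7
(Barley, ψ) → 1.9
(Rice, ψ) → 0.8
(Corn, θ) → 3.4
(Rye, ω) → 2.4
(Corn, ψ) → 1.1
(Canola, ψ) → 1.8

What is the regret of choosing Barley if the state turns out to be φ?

Best payoff under φ is 3.0.
Regret = 3.0 − 0.8 = 2.2.

2.2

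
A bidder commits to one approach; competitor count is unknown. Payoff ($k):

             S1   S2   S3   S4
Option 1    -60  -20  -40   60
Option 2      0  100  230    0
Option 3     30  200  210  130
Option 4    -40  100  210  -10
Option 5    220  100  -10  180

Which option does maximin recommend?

Option 3

Row minima: Option 1=-60, Option 2=0, Option 3=30, Option 4=-40, Option 5=-10
Best worst-case = 30 → Option 3.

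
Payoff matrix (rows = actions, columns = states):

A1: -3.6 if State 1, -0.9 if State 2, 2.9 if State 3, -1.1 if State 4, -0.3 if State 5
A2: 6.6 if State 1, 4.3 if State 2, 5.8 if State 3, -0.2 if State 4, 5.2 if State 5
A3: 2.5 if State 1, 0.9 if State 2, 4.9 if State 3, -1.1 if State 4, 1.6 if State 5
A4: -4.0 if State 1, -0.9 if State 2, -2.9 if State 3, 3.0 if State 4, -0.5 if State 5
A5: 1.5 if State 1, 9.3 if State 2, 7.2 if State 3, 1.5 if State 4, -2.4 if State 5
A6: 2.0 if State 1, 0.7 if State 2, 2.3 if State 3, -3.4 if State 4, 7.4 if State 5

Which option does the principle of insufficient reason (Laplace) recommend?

Row averages: A1=-0.6, A2=4.34, A3=1.76, A4=-1.06, A5=3.42, A6=1.8
Highest average = 4.34 → A2.

A2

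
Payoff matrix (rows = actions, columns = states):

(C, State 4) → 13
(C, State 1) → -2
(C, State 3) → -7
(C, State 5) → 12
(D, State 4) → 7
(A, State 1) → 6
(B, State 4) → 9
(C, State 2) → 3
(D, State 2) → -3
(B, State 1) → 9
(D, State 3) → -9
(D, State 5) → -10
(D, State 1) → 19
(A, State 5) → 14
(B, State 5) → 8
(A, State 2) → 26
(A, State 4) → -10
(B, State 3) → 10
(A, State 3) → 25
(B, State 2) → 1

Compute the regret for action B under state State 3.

Best payoff under State 3 is 25.
Regret = 25 − 10 = 15.

15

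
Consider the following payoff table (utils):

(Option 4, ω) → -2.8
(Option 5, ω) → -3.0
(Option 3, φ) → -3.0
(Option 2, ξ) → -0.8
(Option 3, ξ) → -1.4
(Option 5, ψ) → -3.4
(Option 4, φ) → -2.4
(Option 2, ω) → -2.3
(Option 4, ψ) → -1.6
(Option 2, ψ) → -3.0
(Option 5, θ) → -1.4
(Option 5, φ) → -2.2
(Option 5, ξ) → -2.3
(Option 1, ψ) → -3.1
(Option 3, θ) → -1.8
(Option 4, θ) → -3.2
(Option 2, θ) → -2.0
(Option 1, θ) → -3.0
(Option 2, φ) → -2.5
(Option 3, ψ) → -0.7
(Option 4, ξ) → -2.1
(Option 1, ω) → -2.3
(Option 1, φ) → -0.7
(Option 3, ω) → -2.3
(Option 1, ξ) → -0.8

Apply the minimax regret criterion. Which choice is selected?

Column bests: θ=-1.4, φ=-0.7, ψ=-0.7, ω=-2.3, ξ=-0.8.
Option 1 regrets: 1.6, 0.0, 2.4, 0.0, 0.0 → max 2.4
Option 2 regrets: 0.6, 1.8, 2.3, 0.0, 0.0 → max 2.3
Option 3 regrets: 0.4, 2.3, 0.0, 0.0, 0.6 → max 2.3
Option 4 regrets: 1.8, 1.7, 0.9, 0.5, 1.3 → max 1.8
Option 5 regrets: 0.0, 1.5, 2.7, 0.7, 1.5 → max 2.7
Smallest max regret = 1.8 → Option 4.

Option 4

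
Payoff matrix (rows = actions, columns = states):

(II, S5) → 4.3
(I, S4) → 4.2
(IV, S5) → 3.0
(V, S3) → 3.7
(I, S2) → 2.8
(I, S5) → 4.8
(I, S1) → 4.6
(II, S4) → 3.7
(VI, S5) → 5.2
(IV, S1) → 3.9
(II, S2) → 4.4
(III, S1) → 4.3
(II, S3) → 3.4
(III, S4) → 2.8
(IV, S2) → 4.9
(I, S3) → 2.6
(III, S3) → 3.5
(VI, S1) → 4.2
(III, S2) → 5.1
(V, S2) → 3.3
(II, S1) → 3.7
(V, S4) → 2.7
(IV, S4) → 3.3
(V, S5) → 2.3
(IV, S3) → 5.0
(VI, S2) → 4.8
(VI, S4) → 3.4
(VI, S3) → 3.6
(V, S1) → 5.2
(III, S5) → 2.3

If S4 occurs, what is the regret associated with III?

1.4

Best payoff under S4 is 4.2.
Regret = 4.2 − 2.8 = 1.4.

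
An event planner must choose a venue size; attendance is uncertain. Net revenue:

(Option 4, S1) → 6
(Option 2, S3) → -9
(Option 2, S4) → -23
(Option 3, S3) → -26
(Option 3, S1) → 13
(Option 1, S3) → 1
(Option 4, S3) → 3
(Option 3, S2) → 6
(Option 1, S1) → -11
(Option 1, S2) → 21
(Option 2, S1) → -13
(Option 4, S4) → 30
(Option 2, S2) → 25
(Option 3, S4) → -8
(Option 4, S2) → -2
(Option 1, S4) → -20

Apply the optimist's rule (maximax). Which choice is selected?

Row maxima: Option 1=21, Option 2=25, Option 3=13, Option 4=30
Best best-case = 30 → Option 4.

Option 4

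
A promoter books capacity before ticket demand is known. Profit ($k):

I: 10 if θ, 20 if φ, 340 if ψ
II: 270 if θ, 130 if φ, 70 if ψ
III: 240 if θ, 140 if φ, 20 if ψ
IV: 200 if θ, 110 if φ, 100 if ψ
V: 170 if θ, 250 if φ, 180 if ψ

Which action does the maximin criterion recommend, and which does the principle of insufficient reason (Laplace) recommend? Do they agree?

maximin → V; laplace → V (agree)

Row minima: I=10, II=70, III=20, IV=100, V=170
Best worst-case = 170 → V.
Row averages: I=370/3, II=470/3, III=400/3, IV=410/3, V=200
Highest average = 200 → V.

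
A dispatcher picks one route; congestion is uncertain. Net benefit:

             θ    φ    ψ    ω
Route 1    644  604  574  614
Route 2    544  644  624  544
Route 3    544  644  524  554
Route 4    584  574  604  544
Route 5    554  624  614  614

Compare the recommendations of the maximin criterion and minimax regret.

maximin → Route 1; minimax regret → Route 1 (agree)

Row minima: Route 1=574, Route 2=544, Route 3=524, Route 4=544, Route 5=554
Best worst-case = 574 → Route 1.
Column bests: θ=644, φ=644, ψ=624, ω=614.
Route 1 regrets: 0, 40, 50, 0 → max 50
Route 2 regrets: 100, 0, 0, 70 → max 100
Route 3 regrets: 100, 0, 100, 60 → max 100
Route 4 regrets: 60, 70, 20, 70 → max 70
Route 5 regrets: 90, 20, 10, 0 → max 90
Smallest max regret = 50 → Route 1.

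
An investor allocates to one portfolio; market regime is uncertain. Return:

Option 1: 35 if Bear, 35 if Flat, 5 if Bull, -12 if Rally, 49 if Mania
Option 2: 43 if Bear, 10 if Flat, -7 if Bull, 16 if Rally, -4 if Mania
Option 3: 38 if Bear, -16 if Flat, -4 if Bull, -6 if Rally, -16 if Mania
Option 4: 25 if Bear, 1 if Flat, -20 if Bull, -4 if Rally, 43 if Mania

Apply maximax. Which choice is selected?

Row maxima: Option 1=49, Option 2=43, Option 3=38, Option 4=43
Best best-case = 49 → Option 1.

Option 1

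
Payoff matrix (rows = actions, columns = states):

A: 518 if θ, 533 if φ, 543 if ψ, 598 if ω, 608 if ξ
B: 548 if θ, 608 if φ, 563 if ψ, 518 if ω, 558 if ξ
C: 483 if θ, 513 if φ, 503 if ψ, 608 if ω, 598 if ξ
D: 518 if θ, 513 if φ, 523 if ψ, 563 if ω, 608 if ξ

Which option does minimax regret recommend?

Column bests: θ=548, φ=608, ψ=563, ω=608, ξ=608.
A regrets: 30, 75, 20, 10, 0 → max 75
B regrets: 0, 0, 0, 90, 50 → max 90
C regrets: 65, 95, 60, 0, 10 → max 95
D regrets: 30, 95, 40, 45, 0 → max 95
Smallest max regret = 75 → A.

A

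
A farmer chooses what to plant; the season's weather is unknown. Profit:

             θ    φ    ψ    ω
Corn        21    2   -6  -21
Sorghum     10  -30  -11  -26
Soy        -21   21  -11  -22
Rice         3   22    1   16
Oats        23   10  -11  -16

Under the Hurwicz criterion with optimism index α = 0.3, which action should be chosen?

Corn: 0.3·21 + 0.7·(-21) = -8.4
Sorghum: 0.3·10 + 0.7·(-30) = -18
Soy: 0.3·21 + 0.7·(-22) = -9.1
Rice: 0.3·22 + 0.7·1 = 7.3
Oats: 0.3·23 + 0.7·(-16) = -4.3
Highest Hurwicz score = 7.3 → Rice.

Rice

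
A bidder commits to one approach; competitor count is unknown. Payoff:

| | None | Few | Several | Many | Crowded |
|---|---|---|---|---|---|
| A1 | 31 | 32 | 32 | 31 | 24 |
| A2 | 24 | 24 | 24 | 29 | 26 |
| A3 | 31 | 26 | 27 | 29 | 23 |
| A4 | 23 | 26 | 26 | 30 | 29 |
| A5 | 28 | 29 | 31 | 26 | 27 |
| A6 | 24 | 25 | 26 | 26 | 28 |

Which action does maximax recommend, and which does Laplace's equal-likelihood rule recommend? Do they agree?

Row maxima: A1=32, A2=29, A3=31, A4=30, A5=31, A6=28
Best best-case = 32 → A1.
Row averages: A1=30, A2=25.4, A3=27.2, A4=26.8, A5=28.2, A6=25.8
Highest average = 30 → A1.

maximax → A1; laplace → A1 (agree)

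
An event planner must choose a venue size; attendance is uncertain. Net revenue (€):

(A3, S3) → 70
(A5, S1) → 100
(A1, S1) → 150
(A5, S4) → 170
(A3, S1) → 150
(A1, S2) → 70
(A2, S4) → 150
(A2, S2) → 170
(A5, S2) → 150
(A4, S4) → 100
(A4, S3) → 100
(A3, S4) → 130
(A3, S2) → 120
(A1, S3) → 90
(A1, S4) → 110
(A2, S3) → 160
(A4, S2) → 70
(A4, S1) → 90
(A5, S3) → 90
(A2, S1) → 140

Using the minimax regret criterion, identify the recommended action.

Column bests: S1=150, S2=170, S3=160, S4=170.
A1 regrets: 0, 100, 70, 60 → max 100
A2 regrets: 10, 0, 0, 20 → max 20
A3 regrets: 0, 50, 90, 40 → max 90
A4 regrets: 60, 100, 60, 70 → max 100
A5 regrets: 50, 20, 70, 0 → max 70
Smallest max regret = 20 → A2.

A2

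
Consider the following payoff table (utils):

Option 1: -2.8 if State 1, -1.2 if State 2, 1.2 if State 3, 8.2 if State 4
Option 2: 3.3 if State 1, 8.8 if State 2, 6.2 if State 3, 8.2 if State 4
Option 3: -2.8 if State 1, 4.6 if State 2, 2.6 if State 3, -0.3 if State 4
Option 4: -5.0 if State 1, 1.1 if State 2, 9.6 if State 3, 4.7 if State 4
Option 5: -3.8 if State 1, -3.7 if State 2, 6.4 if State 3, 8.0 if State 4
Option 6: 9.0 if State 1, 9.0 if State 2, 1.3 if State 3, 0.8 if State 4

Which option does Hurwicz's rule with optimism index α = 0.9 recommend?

Option 1: 0.9·8.2 + 0.1·(-2.8) = 7.1
Option 2: 0.9·8.8 + 0.1·3.3 = 8.25
Option 3: 0.9·4.6 + 0.1·(-2.8) = 3.86
Option 4: 0.9·9.6 + 0.1·(-5.0) = 8.14
Option 5: 0.9·8.0 + 0.1·(-3.8) = 6.82
Option 6: 0.9·9.0 + 0.1·0.8 = 8.18
Highest Hurwicz score = 8.25 → Option 2.

Option 2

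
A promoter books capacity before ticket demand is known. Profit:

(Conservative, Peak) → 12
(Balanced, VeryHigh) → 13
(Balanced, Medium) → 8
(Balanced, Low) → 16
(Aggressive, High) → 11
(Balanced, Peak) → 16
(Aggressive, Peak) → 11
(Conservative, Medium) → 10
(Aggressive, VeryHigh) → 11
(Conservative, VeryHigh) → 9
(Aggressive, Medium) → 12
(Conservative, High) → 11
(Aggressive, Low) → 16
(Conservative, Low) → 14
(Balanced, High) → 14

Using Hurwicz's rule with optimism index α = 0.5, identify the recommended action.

Aggressive

Conservative: 0.5·14 + 0.5·9 = 11.5
Balanced: 0.5·16 + 0.5·8 = 12
Aggressive: 0.5·16 + 0.5·11 = 13.5
Highest Hurwicz score = 13.5 → Aggressive.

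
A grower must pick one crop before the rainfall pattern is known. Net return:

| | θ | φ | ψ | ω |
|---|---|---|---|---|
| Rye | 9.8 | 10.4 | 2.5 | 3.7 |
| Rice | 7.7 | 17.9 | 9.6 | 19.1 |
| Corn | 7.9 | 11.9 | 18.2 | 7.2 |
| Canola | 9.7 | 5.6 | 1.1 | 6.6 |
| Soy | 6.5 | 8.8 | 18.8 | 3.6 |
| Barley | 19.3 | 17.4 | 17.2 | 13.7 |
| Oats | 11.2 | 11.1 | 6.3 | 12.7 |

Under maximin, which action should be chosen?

Row minima: Rye=2.5, Rice=7.7, Corn=7.2, Canola=1.1, Soy=3.6, Barley=13.7, Oats=6.3
Best worst-case = 13.7 → Barley.

Barley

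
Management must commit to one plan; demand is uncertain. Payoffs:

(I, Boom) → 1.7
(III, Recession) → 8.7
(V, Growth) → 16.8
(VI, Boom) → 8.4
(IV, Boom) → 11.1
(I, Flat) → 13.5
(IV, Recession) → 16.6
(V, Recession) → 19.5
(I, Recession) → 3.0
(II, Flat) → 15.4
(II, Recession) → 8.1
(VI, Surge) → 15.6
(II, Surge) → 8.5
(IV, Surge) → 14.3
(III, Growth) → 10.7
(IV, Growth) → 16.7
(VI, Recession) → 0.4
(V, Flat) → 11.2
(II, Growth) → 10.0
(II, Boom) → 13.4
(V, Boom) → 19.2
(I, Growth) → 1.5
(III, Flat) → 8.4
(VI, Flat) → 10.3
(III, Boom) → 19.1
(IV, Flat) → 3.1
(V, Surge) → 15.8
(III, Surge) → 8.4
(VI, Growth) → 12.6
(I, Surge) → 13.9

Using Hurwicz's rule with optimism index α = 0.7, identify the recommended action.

V

I: 0.7·13.9 + 0.3·1.5 = 10.18
II: 0.7·15.4 + 0.3·8.1 = 13.21
III: 0.7·19.1 + 0.3·8.4 = 15.89
IV: 0.7·16.7 + 0.3·3.1 = 12.62
V: 0.7·19.5 + 0.3·11.2 = 17.01
VI: 0.7·15.6 + 0.3·0.4 = 11.04
Highest Hurwicz score = 17.01 → V.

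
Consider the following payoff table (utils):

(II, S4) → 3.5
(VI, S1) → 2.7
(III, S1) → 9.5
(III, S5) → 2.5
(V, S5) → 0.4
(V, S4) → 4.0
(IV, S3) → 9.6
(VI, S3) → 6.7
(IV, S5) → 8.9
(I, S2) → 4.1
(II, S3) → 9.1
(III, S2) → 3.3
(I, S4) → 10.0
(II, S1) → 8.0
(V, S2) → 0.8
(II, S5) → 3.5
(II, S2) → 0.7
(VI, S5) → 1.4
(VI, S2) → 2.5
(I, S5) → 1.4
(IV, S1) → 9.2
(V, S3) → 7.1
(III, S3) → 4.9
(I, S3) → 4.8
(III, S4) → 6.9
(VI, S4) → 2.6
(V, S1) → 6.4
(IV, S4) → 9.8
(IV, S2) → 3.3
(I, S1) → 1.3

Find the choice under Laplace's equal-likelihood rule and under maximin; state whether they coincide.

Row averages: I=4.32, II=4.96, III=5.42, IV=8.16, V=3.74, VI=3.18
Highest average = 8.16 → IV.
Row minima: I=1.3, II=0.7, III=2.5, IV=3.3, V=0.4, VI=1.4
Best worst-case = 3.3 → IV.

laplace → IV; maximin → IV (agree)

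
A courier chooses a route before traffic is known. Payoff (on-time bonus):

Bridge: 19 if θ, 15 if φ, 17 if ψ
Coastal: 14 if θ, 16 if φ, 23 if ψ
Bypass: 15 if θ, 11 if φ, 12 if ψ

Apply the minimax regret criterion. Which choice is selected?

Column bests: θ=19, φ=16, ψ=23.
Bridge regrets: 0, 1, 6 → max 6
Coastal regrets: 5, 0, 0 → max 5
Bypass regrets: 4, 5, 11 → max 11
Smallest max regret = 5 → Coastal.

Coastal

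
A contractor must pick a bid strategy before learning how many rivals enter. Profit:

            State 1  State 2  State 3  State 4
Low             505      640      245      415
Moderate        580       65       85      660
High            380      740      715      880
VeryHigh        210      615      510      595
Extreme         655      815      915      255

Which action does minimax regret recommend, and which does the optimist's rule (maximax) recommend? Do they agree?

minimax regret → High; maximax → Extreme (disagree)

Column bests: State 1=655, State 2=815, State 3=915, State 4=880.
Low regrets: 150, 175, 670, 465 → max 670
Moderate regrets: 75, 750, 830, 220 → max 830
High regrets: 275, 75, 200, 0 → max 275
VeryHigh regrets: 445, 200, 405, 285 → max 445
Extreme regrets: 0, 0, 0, 625 → max 625
Smallest max regret = 275 → High.
Row maxima: Low=640, Moderate=660, High=880, VeryHigh=615, Extreme=915
Best best-case = 915 → Extreme.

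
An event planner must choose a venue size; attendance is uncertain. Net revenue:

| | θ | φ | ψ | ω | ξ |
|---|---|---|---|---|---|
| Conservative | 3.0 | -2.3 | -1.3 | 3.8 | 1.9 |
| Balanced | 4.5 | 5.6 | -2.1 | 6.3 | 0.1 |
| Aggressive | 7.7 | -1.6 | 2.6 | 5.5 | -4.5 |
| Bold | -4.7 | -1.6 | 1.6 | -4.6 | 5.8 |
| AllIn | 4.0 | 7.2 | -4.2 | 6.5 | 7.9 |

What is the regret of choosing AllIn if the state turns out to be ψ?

Best payoff under ψ is 2.6.
Regret = 2.6 − (-4.2) = 6.8.

6.8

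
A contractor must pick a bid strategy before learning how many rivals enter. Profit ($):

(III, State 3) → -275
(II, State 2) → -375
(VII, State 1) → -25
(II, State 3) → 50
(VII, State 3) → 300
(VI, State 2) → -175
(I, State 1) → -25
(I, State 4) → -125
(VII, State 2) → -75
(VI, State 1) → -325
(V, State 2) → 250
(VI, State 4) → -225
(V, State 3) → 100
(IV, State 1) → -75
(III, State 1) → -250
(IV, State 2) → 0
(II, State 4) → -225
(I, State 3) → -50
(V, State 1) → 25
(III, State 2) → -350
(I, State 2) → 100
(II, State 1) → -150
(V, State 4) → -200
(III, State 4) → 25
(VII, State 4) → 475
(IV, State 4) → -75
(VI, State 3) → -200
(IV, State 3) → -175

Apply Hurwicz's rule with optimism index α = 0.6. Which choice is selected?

I: 0.6·100 + 0.4·(-125) = 10
II: 0.6·50 + 0.4·(-375) = -120
III: 0.6·25 + 0.4·(-350) = -125
IV: 0.6·0 + 0.4·(-175) = -70
V: 0.6·250 + 0.4·(-200) = 70
VI: 0.6·(-175) + 0.4·(-325) = -235
VII: 0.6·475 + 0.4·(-75) = 255
Highest Hurwicz score = 255 → VII.

VII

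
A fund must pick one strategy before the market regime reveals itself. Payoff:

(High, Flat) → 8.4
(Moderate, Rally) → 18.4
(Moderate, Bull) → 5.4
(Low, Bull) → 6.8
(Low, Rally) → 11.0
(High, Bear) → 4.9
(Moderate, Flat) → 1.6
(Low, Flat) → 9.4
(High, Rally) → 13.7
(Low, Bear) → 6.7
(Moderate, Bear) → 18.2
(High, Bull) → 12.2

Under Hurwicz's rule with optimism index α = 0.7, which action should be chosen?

Moderate

Low: 0.7·11.0 + 0.3·6.7 = 9.71
Moderate: 0.7·18.4 + 0.3·1.6 = 13.36
High: 0.7·13.7 + 0.3·4.9 = 11.06
Highest Hurwicz score = 13.36 → Moderate.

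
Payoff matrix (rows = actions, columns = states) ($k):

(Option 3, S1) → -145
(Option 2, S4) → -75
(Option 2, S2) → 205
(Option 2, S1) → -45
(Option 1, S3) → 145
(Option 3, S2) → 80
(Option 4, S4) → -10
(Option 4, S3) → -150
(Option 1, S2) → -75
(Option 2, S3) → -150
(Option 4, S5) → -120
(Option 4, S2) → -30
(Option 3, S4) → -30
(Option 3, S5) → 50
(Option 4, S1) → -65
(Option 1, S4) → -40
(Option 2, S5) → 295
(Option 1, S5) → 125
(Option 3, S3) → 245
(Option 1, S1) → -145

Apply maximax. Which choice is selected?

Row maxima: Option 1=145, Option 2=295, Option 3=245, Option 4=-10
Best best-case = 295 → Option 2.

Option 2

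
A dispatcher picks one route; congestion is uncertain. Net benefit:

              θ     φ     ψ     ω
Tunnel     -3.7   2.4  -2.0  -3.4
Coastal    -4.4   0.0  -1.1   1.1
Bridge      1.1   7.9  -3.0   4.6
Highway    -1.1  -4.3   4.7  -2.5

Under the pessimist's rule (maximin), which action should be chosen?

Bridge

Row minima: Tunnel=-3.7, Coastal=-4.4, Bridge=-3.0, Highway=-4.3
Best worst-case = -3.0 → Bridge.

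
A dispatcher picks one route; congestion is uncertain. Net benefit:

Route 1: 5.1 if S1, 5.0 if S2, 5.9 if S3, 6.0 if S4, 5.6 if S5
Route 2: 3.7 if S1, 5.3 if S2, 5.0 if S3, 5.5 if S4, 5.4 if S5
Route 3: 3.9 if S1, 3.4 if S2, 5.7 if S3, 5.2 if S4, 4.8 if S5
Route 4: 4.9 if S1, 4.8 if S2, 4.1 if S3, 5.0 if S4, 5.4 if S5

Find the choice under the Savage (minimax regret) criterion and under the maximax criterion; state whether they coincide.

minimax regret → Route 1; maximax → Route 1 (agree)

Column bests: S1=5.1, S2=5.3, S3=5.9, S4=6.0, S5=5.6.
Route 1 regrets: 0.0, 0.3, 0.0, 0.0, 0.0 → max 0.3
Route 2 regrets: 1.4, 0.0, 0.9, 0.5, 0.2 → max 1.4
Route 3 regrets: 1.2, 1.9, 0.2, 0.8, 0.8 → max 1.9
Route 4 regrets: 0.2, 0.5, 1.8, 1.0, 0.2 → max 1.8
Smallest max regret = 0.3 → Route 1.
Row maxima: Route 1=6.0, Route 2=5.5, Route 3=5.7, Route 4=5.4
Best best-case = 6.0 → Route 1.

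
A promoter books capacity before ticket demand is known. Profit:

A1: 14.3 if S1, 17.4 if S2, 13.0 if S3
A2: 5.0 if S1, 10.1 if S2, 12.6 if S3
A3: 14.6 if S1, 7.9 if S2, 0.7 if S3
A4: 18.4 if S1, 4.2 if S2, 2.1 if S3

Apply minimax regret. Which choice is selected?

Column bests: S1=18.4, S2=17.4, S3=13.0.
A1 regrets: 4.1, 0.0, 0.0 → max 4.1
A2 regrets: 13.4, 7.3, 0.4 → max 13.4
A3 regrets: 3.8, 9.5, 12.3 → max 12.3
A4 regrets: 0.0, 13.2, 10.9 → max 13.2
Smallest max regret = 4.1 → A1.

A1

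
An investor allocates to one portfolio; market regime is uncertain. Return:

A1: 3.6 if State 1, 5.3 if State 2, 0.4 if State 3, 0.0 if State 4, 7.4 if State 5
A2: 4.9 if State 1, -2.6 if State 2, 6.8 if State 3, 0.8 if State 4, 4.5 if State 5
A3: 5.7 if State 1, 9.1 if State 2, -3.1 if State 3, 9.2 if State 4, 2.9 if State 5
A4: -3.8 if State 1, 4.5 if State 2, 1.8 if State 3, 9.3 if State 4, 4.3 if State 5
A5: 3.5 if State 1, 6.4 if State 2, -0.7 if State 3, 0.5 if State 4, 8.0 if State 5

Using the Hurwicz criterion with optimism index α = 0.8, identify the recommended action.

A3

A1: 0.8·7.4 + 0.2·0.0 = 5.92
A2: 0.8·6.8 + 0.2·(-2.6) = 4.92
A3: 0.8·9.2 + 0.2·(-3.1) = 6.74
A4: 0.8·9.3 + 0.2·(-3.8) = 6.68
A5: 0.8·8.0 + 0.2·(-0.7) = 6.26
Highest Hurwicz score = 6.74 → A3.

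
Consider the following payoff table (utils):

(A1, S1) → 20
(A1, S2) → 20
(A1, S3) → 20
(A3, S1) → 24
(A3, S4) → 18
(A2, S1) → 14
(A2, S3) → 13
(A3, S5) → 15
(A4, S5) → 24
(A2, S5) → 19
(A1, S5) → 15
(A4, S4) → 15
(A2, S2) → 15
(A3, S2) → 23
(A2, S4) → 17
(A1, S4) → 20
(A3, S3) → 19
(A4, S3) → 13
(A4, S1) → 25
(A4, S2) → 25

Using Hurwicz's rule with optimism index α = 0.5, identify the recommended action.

A1: 0.5·20 + 0.5·15 = 17.5
A2: 0.5·19 + 0.5·13 = 16
A3: 0.5·24 + 0.5·15 = 19.5
A4: 0.5·25 + 0.5·13 = 19
Highest Hurwicz score = 19.5 → A3.

A3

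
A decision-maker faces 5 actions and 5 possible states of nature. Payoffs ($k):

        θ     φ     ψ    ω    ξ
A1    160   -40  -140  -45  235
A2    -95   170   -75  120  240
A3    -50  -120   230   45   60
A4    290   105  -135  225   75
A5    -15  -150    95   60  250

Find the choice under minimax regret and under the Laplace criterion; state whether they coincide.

Column bests: θ=290, φ=170, ψ=230, ω=225, ξ=250.
A1 regrets: 130, 210, 370, 270, 15 → max 370
A2 regrets: 385, 0, 305, 105, 10 → max 385
A3 regrets: 340, 290, 0, 180, 190 → max 340
A4 regrets: 0, 65, 365, 0, 175 → max 365
A5 regrets: 305, 320, 135, 165, 0 → max 320
Smallest max regret = 320 → A5.
Row averages: A1=34, A2=72, A3=33, A4=112, A5=48
Highest average = 112 → A4.

minimax regret → A5; laplace → A4 (disagree)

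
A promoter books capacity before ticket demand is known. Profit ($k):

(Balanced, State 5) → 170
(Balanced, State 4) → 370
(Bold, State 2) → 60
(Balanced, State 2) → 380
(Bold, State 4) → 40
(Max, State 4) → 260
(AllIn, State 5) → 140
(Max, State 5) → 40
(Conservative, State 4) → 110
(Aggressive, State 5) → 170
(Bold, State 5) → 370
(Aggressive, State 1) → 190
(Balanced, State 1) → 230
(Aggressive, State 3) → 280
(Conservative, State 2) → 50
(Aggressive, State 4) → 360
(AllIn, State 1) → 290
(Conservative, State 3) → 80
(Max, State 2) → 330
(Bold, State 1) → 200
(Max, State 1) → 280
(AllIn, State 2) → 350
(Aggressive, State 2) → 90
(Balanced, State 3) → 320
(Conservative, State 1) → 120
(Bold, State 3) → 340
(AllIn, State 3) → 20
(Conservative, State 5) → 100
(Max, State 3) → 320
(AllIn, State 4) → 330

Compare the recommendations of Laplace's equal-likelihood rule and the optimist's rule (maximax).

Row averages: Conservative=92, Balanced=294, Aggressive=218, Bold=202, AllIn=226, Max=246
Highest average = 294 → Balanced.
Row maxima: Conservative=120, Balanced=380, Aggressive=360, Bold=370, AllIn=350, Max=330
Best best-case = 380 → Balanced.

laplace → Balanced; maximax → Balanced (agree)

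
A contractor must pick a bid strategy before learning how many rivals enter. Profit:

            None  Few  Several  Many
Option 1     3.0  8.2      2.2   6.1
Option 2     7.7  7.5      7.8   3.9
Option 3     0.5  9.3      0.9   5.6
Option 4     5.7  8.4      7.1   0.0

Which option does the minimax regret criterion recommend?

Column bests: None=7.7, Few=9.3, Several=7.8, Many=6.1.
Option 1 regrets: 4.7, 1.1, 5.6, 0.0 → max 5.6
Option 2 regrets: 0.0, 1.8, 0.0, 2.2 → max 2.2
Option 3 regrets: 7.2, 0.0, 6.9, 0.5 → max 7.2
Option 4 regrets: 2.0, 0.9, 0.7, 6.1 → max 6.1
Smallest max regret = 2.2 → Option 2.

Option 2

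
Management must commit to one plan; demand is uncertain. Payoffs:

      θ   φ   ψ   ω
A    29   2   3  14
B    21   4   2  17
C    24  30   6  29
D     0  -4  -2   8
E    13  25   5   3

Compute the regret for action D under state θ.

Best payoff under θ is 29.
Regret = 29 − 0 = 29.

29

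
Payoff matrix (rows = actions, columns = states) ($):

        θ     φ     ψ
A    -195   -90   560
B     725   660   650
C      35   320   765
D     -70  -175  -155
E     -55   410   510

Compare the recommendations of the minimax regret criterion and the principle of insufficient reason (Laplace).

Column bests: θ=725, φ=660, ψ=765.
A regrets: 920, 750, 205 → max 920
B regrets: 0, 0, 115 → max 115
C regrets: 690, 340, 0 → max 690
D regrets: 795, 835, 920 → max 920
E regrets: 780, 250, 255 → max 780
Smallest max regret = 115 → B.
Row averages: A=275/3, B=2035/3, C=1120/3, D=-400/3, E=865/3
Highest average = 2035/3 → B.

minimax regret → B; laplace → B (agree)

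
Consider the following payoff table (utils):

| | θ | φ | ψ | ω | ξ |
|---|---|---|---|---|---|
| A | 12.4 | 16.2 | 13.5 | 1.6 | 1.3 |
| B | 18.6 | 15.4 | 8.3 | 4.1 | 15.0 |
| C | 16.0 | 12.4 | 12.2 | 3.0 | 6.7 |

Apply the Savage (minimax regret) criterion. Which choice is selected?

Column bests: θ=18.6, φ=16.2, ψ=13.5, ω=4.1, ξ=15.0.
A regrets: 6.2, 0.0, 0.0, 2.5, 13.7 → max 13.7
B regrets: 0.0, 0.8, 5.2, 0.0, 0.0 → max 5.2
C regrets: 2.6, 3.8, 1.3, 1.1, 8.3 → max 8.3
Smallest max regret = 5.2 → B.

B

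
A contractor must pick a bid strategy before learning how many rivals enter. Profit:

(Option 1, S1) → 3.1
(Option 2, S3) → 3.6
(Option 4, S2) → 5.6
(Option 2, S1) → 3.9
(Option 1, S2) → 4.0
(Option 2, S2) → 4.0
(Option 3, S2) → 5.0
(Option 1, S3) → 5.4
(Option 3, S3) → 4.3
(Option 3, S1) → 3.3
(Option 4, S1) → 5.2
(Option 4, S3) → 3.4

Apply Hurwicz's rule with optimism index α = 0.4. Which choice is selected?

Option 4

Option 1: 0.4·5.4 + 0.6·3.1 = 4.02
Option 2: 0.4·4.0 + 0.6·3.6 = 3.76
Option 3: 0.4·5.0 + 0.6·3.3 = 3.98
Option 4: 0.4·5.6 + 0.6·3.4 = 4.28
Highest Hurwicz score = 4.28 → Option 4.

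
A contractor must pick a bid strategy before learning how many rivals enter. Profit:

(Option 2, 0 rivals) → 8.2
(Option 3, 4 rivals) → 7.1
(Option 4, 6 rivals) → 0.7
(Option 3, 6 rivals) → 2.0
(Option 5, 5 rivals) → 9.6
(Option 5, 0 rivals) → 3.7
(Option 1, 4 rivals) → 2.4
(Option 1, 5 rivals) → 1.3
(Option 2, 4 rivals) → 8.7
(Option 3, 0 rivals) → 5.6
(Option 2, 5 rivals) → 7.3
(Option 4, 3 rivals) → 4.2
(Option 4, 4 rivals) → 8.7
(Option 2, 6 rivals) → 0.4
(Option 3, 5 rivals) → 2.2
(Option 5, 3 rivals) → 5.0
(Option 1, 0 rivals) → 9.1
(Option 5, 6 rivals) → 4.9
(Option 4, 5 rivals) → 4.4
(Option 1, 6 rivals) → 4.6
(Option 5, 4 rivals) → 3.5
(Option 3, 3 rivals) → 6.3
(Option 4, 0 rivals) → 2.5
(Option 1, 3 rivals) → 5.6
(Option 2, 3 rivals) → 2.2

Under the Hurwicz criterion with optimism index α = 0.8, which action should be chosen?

Option 1: 0.8·9.1 + 0.2·1.3 = 7.54
Option 2: 0.8·8.7 + 0.2·0.4 = 7.04
Option 3: 0.8·7.1 + 0.2·2.0 = 6.08
Option 4: 0.8·8.7 + 0.2·0.7 = 7.1
Option 5: 0.8·9.6 + 0.2·3.5 = 8.38
Highest Hurwicz score = 8.38 → Option 5.

Option 5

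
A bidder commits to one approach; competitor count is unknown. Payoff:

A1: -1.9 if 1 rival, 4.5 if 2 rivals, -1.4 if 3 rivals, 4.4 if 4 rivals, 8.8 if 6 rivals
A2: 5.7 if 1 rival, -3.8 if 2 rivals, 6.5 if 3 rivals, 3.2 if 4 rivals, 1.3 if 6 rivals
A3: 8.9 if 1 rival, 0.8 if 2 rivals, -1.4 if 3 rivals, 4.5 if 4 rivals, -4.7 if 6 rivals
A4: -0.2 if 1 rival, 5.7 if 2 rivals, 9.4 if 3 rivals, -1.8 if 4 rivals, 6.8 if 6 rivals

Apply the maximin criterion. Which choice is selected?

A4

Row minima: A1=-1.9, A2=-3.8, A3=-4.7, A4=-1.8
Best worst-case = -1.8 → A4.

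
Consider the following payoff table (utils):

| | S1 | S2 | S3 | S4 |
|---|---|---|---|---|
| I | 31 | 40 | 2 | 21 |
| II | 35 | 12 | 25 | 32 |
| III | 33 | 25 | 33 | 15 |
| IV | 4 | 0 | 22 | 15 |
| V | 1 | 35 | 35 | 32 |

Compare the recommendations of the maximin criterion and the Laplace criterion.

maximin → III; laplace → III (agree)

Row minima: I=2, II=12, III=15, IV=0, V=1
Best worst-case = 15 → III.
Row averages: I=23.5, II=26, III=26.5, IV=10.25, V=25.75
Highest average = 26.5 → III.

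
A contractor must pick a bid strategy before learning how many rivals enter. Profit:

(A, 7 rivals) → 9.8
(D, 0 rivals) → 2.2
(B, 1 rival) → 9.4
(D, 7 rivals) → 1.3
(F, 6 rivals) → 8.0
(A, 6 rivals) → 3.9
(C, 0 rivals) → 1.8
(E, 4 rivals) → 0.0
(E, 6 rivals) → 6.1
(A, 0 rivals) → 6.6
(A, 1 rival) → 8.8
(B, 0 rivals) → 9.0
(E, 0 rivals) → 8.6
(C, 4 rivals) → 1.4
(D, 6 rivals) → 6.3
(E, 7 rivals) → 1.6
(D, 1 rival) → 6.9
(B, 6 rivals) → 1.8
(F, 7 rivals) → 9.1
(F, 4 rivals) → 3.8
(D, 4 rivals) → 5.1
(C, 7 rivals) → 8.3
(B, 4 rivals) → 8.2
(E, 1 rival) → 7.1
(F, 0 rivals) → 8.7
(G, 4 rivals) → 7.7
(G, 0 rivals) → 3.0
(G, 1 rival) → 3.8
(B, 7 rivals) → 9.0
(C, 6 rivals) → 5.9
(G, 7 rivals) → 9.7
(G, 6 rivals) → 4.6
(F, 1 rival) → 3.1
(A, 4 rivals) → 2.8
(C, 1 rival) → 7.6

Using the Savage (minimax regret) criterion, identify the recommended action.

Column bests: 0 rivals=9.0, 1 rival=9.4, 4 rivals=8.2, 6 rivals=8.0, 7 rivals=9.8.
A regrets: 2.4, 0.6, 5.4, 4.1, 0.0 → max 5.4
B regrets: 0.0, 0.0, 0.0, 6.2, 0.8 → max 6.2
C regrets: 7.2, 1.8, 6.8, 2.1, 1.5 → max 7.2
D regrets: 6.8, 2.5, 3.1, 1.7, 8.5 → max 8.5
E regrets: 0.4, 2.3, 8.2, 1.9, 8.2 → max 8.2
F regrets: 0.3, 6.3, 4.4, 0.0, 0.7 → max 6.3
G regrets: 6.0, 5.6, 0.5, 3.4, 0.1 → max 6.0
Smallest max regret = 5.4 → A.

A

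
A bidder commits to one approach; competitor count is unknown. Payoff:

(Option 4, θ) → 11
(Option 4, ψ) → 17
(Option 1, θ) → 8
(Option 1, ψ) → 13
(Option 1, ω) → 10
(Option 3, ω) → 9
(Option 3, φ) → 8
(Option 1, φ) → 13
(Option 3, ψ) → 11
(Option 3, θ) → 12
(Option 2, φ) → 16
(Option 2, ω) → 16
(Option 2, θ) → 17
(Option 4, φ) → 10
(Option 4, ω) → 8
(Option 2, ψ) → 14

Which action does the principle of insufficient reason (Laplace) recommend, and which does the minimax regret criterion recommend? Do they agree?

Row averages: Option 1=11, Option 2=15.75, Option 3=10, Option 4=11.5
Highest average = 15.75 → Option 2.
Column bests: θ=17, φ=16, ψ=17, ω=16.
Option 1 regrets: 9, 3, 4, 6 → max 9
Option 2 regrets: 0, 0, 3, 0 → max 3
Option 3 regrets: 5, 8, 6, 7 → max 8
Option 4 regrets: 6, 6, 0, 8 → max 8
Smallest max regret = 3 → Option 2.

laplace → Option 2; minimax regret → Option 2 (agree)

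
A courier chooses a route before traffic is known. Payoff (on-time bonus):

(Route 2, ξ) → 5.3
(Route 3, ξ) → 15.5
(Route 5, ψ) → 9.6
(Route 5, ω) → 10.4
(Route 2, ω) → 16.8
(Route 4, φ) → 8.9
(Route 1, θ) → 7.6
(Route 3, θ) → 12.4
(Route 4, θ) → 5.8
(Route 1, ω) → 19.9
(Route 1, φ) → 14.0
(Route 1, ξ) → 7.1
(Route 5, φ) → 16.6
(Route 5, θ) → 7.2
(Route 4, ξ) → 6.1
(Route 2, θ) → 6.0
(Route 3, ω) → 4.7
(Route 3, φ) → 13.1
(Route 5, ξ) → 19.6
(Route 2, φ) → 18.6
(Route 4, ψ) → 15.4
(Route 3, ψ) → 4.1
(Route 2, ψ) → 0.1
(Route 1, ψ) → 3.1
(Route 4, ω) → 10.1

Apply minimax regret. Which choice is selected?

Route 5

Column bests: θ=12.4, φ=18.6, ψ=15.4, ω=19.9, ξ=19.6.
Route 1 regrets: 4.8, 4.6, 12.3, 0.0, 12.5 → max 12.5
Route 2 regrets: 6.4, 0.0, 15.3, 3.1, 14.3 → max 15.3
Route 3 regrets: 0.0, 5.5, 11.3, 15.2, 4.1 → max 15.2
Route 4 regrets: 6.6, 9.7, 0.0, 9.8, 13.5 → max 13.5
Route 5 regrets: 5.2, 2.0, 5.8, 9.5, 0.0 → max 9.5
Smallest max regret = 9.5 → Route 5.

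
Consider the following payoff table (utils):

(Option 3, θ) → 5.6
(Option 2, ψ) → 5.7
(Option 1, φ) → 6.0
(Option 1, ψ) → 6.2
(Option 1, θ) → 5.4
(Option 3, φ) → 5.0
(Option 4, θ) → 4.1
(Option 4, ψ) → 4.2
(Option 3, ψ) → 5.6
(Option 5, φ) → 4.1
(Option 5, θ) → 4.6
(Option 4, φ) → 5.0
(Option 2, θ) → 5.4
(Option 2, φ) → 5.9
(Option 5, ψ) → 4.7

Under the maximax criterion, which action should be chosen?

Row maxima: Option 1=6.2, Option 2=5.9, Option 3=5.6, Option 4=5.0, Option 5=4.7
Best best-case = 6.2 → Option 1.

Option 1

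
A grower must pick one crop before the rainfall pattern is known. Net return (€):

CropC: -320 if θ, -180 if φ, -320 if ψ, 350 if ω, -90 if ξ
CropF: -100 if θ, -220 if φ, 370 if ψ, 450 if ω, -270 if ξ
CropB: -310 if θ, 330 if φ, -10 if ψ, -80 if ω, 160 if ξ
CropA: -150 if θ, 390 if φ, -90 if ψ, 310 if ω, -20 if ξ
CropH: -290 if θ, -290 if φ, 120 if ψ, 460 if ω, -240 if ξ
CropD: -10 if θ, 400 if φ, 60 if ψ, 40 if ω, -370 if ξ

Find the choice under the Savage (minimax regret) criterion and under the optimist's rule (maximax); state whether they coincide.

minimax regret → CropA; maximax → CropH (disagree)

Column bests: θ=-10, φ=400, ψ=370, ω=460, ξ=160.
CropC regrets: 310, 580, 690, 110, 250 → max 690
CropF regrets: 90, 620, 0, 10, 430 → max 620
CropB regrets: 300, 70, 380, 540, 0 → max 540
CropA regrets: 140, 10, 460, 150, 180 → max 460
CropH regrets: 280, 690, 250, 0, 400 → max 690
CropD regrets: 0, 0, 310, 420, 530 → max 530
Smallest max regret = 460 → CropA.
Row maxima: CropC=350, CropF=450, CropB=330, CropA=390, CropH=460, CropD=400
Best best-case = 460 → CropH.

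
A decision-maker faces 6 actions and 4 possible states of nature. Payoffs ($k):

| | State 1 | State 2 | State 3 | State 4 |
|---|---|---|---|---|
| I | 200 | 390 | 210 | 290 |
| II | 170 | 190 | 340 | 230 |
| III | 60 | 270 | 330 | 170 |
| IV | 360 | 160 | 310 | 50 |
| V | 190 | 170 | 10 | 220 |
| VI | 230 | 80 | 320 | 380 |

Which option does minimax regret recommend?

I

Column bests: State 1=360, State 2=390, State 3=340, State 4=380.
I regrets: 160, 0, 130, 90 → max 160
II regrets: 190, 200, 0, 150 → max 200
III regrets: 300, 120, 10, 210 → max 300
IV regrets: 0, 230, 30, 330 → max 330
V regrets: 170, 220, 330, 160 → max 330
VI regrets: 130, 310, 20, 0 → max 310
Smallest max regret = 160 → I.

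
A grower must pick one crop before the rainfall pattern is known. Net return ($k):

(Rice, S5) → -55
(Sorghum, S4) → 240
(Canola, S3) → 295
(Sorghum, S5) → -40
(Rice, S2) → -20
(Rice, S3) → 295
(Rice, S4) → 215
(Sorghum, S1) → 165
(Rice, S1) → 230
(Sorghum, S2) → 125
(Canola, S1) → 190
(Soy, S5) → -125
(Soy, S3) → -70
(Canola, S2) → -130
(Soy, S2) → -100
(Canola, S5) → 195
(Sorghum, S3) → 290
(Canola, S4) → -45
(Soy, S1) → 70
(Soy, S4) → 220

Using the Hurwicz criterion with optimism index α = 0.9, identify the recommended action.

Rice

Sorghum: 0.9·290 + 0.1·(-40) = 257
Soy: 0.9·220 + 0.1·(-125) = 185.5
Canola: 0.9·295 + 0.1·(-130) = 252.5
Rice: 0.9·295 + 0.1·(-55) = 260
Highest Hurwicz score = 260 → Rice.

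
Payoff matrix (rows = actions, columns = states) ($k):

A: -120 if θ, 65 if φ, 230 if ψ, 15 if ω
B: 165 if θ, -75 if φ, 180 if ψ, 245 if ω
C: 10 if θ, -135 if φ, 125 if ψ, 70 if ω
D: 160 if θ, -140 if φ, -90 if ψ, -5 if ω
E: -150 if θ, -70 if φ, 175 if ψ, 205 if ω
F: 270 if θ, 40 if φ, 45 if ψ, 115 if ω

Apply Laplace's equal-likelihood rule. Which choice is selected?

B

Row averages: A=47.5, B=128.75, C=17.5, D=-18.75, E=40, F=117.5
Highest average = 128.75 → B.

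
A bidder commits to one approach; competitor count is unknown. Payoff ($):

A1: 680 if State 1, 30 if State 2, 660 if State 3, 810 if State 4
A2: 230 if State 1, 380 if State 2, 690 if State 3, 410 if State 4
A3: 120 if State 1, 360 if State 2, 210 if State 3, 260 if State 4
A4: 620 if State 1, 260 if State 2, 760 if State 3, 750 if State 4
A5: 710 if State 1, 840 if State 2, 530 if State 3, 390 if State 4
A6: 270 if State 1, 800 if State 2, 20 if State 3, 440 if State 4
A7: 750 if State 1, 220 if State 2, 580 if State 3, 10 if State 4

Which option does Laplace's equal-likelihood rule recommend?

Row averages: A1=545, A2=427.5, A3=237.5, A4=597.5, A5=617.5, A6=382.5, A7=390
Highest average = 617.5 → A5.

A5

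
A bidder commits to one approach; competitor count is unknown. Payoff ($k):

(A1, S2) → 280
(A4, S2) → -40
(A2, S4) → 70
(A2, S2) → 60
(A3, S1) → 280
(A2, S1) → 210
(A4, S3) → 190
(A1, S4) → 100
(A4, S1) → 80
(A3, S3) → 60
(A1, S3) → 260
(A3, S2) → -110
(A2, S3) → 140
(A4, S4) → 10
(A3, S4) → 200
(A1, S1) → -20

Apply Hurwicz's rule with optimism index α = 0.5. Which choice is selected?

A1: 0.5·280 + 0.5·(-20) = 130
A2: 0.5·210 + 0.5·60 = 135
A3: 0.5·280 + 0.5·(-110) = 85
A4: 0.5·190 + 0.5·(-40) = 75
Highest Hurwicz score = 135 → A2.

A2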